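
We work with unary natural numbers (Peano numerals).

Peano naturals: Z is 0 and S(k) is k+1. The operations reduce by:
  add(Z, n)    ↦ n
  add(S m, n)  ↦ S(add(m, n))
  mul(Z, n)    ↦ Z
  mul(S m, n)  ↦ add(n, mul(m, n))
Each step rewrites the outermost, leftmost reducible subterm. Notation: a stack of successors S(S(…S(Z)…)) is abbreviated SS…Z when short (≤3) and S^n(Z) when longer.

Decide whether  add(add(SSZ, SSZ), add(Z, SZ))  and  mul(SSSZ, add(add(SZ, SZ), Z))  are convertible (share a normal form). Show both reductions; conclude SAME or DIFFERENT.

Term A:
  start: add(add(SSZ, SSZ), add(Z, SZ))
  →1  add(S(add(SZ, SSZ)), add(Z, SZ))
  →2  S(add(add(SZ, SSZ), add(Z, SZ)))
  →3  S(add(S(add(Z, SSZ)), add(Z, SZ)))
  →4  S(S(add(add(Z, SSZ), add(Z, SZ))))
  →5  S(S(add(SSZ, add(Z, SZ))))
  →6  S(S(S(add(SZ, add(Z, SZ)))))
  →7  S(S(S(S(add(Z, add(Z, SZ))))))
  →8  S(S(S(S(add(Z, SZ)))))
  →9  S^5(Z)

Term B:
  start: mul(SSSZ, add(add(SZ, SZ), Z))
  →1  add(add(add(SZ, SZ), Z), mul(SSZ, add(add(SZ, SZ), Z)))
  →2  add(add(S(add(Z, SZ)), Z), mul(SSZ, add(add(SZ, SZ), Z)))
  →3  add(S(add(add(Z, SZ), Z)), mul(SSZ, add(add(SZ, SZ), Z)))
  →4  S(add(add(add(Z, SZ), Z), mul(SSZ, add(add(SZ, SZ), Z))))
  →5  S(add(add(SZ, Z), mul(SSZ, add(add(SZ, SZ), Z))))
  →6  S(add(S(add(Z, Z)), mul(SSZ, add(add(SZ, SZ), Z))))
  →7  S(S(add(add(Z, Z), mul(SSZ, add(add(SZ, SZ), Z)))))
  →8  S(S(add(Z, mul(SSZ, add(add(SZ, SZ), Z)))))
  →9  S(S(mul(SSZ, add(add(SZ, SZ), Z))))
  →10  S(S(add(add(add(SZ, SZ), Z), mul(SZ, add(add(SZ, SZ), Z)))))
  →11  S(S(add(add(S(add(Z, SZ)), Z), mul(SZ, add(add(SZ, SZ), Z)))))
  →12  S(S(add(S(add(add(Z, SZ), Z)), mul(SZ, add(add(SZ, SZ), Z)))))
  →13  S(S(S(add(add(add(Z, SZ), Z), mul(SZ, add(add(SZ, SZ), Z))))))
  →14  S(S(S(add(add(SZ, Z), mul(SZ, add(add(SZ, SZ), Z))))))
  →15  S(S(S(add(S(add(Z, Z)), mul(SZ, add(add(SZ, SZ), Z))))))
  →16  S(S(S(S(add(add(Z, Z), mul(SZ, add(add(SZ, SZ), Z)))))))
  →17  S(S(S(S(add(Z, mul(SZ, add(add(SZ, SZ), Z)))))))
  →18  S(S(S(S(mul(SZ, add(add(SZ, SZ), Z))))))
  →19  S(S(S(S(add(add(add(SZ, SZ), Z), mul(Z, add(add(SZ, SZ), Z)))))))
  →20  S(S(S(S(add(add(S(add(Z, SZ)), Z), mul(Z, add(add(SZ, SZ), Z)))))))
  →21  S(S(S(S(add(S(add(add(Z, SZ), Z)), mul(Z, add(add(SZ, SZ), Z)))))))
  →22  S(S(S(S(S(add(add(add(Z, SZ), Z), mul(Z, add(add(SZ, SZ), Z))))))))
  →23  S(S(S(S(S(add(add(SZ, Z), mul(Z, add(add(SZ, SZ), Z))))))))
  →24  S(S(S(S(S(add(S(add(Z, Z)), mul(Z, add(add(SZ, SZ), Z))))))))
  →25  S(S(S(S(S(S(add(add(Z, Z), mul(Z, add(add(SZ, SZ), Z)))))))))
  →26  S(S(S(S(S(S(add(Z, mul(Z, add(add(SZ, SZ), Z)))))))))
  →27  S(S(S(S(S(S(mul(Z, add(add(SZ, SZ), Z))))))))
  →28  S^6(Z)

Answer: DIFFERENT — A ⇓ S^5(Z), B ⇓ S^6(Z)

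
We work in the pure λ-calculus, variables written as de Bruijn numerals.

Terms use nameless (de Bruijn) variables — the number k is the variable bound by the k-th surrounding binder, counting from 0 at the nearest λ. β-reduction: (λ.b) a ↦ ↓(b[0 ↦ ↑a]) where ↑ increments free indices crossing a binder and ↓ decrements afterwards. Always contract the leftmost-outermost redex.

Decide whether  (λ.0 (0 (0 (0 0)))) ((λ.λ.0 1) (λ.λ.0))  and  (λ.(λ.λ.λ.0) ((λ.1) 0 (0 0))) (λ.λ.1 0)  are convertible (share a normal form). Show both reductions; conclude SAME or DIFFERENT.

Answer: SAME — A ⇓ λ.λ.0, B ⇓ λ.λ.0

Working:
Term A:
  start: (λ.0 (0 (0 (0 0)))) ((λ.λ.0 1) (λ.λ.0))
  →1  (λ.λ.0 1) (λ.λ.0) ((λ.λ.0 1) (λ.λ.0) ((λ.λ.0 1) (λ.λ.0) ((λ.λ.0 1) (λ.λ.0) ((λ.λ.0 1) (λ.λ.0)))))
  →2  (λ.0 (λ.λ.0)) ((λ.λ.0 1) (λ.λ.0) ((λ.λ.0 1) (λ.λ.0) ((λ.λ.0 1) (λ.λ.0) ((λ.λ.0 1) (λ.λ.0)))))
  →3  (λ.λ.0 1) (λ.λ.0) ((λ.λ.0 1) (λ.λ.0) ((λ.λ.0 1) (λ.λ.0) ((λ.λ.0 1) (λ.λ.0)))) (λ.λ.0)
  →4  (λ.0 (λ.λ.0)) ((λ.λ.0 1) (λ.λ.0) ((λ.λ.0 1) (λ.λ.0) ((λ.λ.0 1) (λ.λ.0)))) (λ.λ.0)
  →5  (λ.λ.0 1) (λ.λ.0) ((λ.λ.0 1) (λ.λ.0) ((λ.λ.0 1) (λ.λ.0))) (λ.λ.0) (λ.λ.0)
  →6  (λ.0 (λ.λ.0)) ((λ.λ.0 1) (λ.λ.0) ((λ.λ.0 1) (λ.λ.0))) (λ.λ.0) (λ.λ.0)
  →7  (λ.λ.0 1) (λ.λ.0) ((λ.λ.0 1) (λ.λ.0)) (λ.λ.0) (λ.λ.0) (λ.λ.0)
  →8  (λ.0 (λ.λ.0)) ((λ.λ.0 1) (λ.λ.0)) (λ.λ.0) (λ.λ.0) (λ.λ.0)
  →9  (λ.λ.0 1) (λ.λ.0) (λ.λ.0) (λ.λ.0) (λ.λ.0) (λ.λ.0)
  →10  (λ.0 (λ.λ.0)) (λ.λ.0) (λ.λ.0) (λ.λ.0) (λ.λ.0)
  →11  (λ.λ.0) (λ.λ.0) (λ.λ.0) (λ.λ.0) (λ.λ.0)
  →12  (λ.0) (λ.λ.0) (λ.λ.0) (λ.λ.0)
  →13  (λ.λ.0) (λ.λ.0) (λ.λ.0)
  →14  (λ.0) (λ.λ.0)
  →15  λ.λ.0

Term B:
  start: (λ.(λ.λ.λ.0) ((λ.1) 0 (0 0))) (λ.λ.1 0)
  →1  (λ.λ.λ.0) ((λ.λ.λ.1 0) (λ.λ.1 0) ((λ.λ.1 0) (λ.λ.1 0)))
  →2  λ.λ.0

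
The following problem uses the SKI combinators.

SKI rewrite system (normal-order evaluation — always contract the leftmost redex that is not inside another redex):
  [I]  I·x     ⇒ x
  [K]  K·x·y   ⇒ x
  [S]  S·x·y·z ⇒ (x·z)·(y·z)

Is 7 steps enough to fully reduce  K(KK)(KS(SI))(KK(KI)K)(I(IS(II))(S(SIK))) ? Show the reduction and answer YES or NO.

Answer: YES — reaches normal form K(SI(S(SIK))) in 5 ≤ 7 steps

Working:
  start: K(KK)(KS(SI))(KK(KI)K)(I(IS(II))(S(SIK)))
  step 1: KK(KK(KI)K)(I(IS(II))(S(SIK)))
  step 2: K(I(IS(II))(S(SIK)))
  step 3: K(IS(II)(S(SIK)))
  step 4: K(S(II)(S(SIK)))
  step 5: K(SI(S(SIK)))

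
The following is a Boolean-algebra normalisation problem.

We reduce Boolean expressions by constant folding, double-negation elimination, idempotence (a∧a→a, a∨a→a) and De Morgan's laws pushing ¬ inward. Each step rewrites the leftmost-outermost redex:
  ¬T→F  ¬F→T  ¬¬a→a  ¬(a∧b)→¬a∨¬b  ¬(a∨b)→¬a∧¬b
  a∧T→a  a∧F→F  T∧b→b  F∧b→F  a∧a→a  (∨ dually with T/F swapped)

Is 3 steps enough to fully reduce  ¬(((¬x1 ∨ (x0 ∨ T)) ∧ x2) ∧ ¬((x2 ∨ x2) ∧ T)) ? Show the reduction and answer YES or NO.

  start: ¬(((¬x1 ∨ (x0 ∨ T)) ∧ x2) ∧ ¬((x2 ∨ x2) ∧ T))
  step 1: ¬((¬x1 ∨ (x0 ∨ T)) ∧ x2) ∨ ¬¬((x2 ∨ x2) ∧ T)
  step 2: (¬(¬x1 ∨ (x0 ∨ T)) ∨ ¬x2) ∨ ¬¬((x2 ∨ x2) ∧ T)
  step 3: ((¬¬x1 ∧ ¬(x0 ∨ T)) ∨ ¬x2) ∨ ¬¬((x2 ∨ x2) ∧ T)

Answer: NO — after 3 steps the term is ((¬¬x1 ∧ ¬(x0 ∨ T)) ∨ ¬x2) ∨ ¬¬((x2 ∨ x2) ∧ T), not yet normal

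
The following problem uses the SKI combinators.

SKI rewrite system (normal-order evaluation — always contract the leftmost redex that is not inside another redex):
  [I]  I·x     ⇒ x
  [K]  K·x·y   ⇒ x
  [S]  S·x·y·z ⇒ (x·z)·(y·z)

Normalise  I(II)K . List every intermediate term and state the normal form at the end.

Answer: normal form = K  (in 3 steps)

Reduction:
  start: I(II)K
  [1] IIK
  [2] IK
  [3] K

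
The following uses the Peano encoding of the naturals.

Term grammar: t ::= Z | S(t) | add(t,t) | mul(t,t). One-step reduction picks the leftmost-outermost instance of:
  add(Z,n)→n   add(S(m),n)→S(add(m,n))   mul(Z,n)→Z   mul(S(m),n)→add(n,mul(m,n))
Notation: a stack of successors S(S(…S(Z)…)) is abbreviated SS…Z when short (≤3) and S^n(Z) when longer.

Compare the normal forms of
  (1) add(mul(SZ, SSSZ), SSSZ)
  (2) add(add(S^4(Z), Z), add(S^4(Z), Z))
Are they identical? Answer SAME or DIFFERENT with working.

Answer: DIFFERENT — A ⇓ S^6(Z), B ⇓ S^8(Z)

Derivation:
Term A:
  start: add(mul(SZ, SSSZ), SSSZ)
  →1  add(add(SSSZ, mul(Z, SSSZ)), SSSZ)
  →2  add(S(add(SSZ, mul(Z, SSSZ))), SSSZ)
  →3  S(add(add(SSZ, mul(Z, SSSZ)), SSSZ))
  →4  S(add(S(add(SZ, mul(Z, SSSZ))), SSSZ))
  →5  S(S(add(add(SZ, mul(Z, SSSZ)), SSSZ)))
  →6  S(S(add(S(add(Z, mul(Z, SSSZ))), SSSZ)))
  →7  S(S(S(add(add(Z, mul(Z, SSSZ)), SSSZ))))
  →8  S(S(S(add(mul(Z, SSSZ), SSSZ))))
  →9  S(S(S(add(Z, SSSZ))))
  →10  S^6(Z)

Term B:
  start: add(add(S^4(Z), Z), add(S^4(Z), Z))
  →1  add(S(add(SSSZ, Z)), add(S^4(Z), Z))
  →2  S(add(add(SSSZ, Z), add(S^4(Z), Z)))
  →3  S(add(S(add(SSZ, Z)), add(S^4(Z), Z)))
  →4  S(S(add(add(SSZ, Z), add(S^4(Z), Z))))
  →5  S(S(add(S(add(SZ, Z)), add(S^4(Z), Z))))
  →6  S(S(S(add(add(SZ, Z), add(S^4(Z), Z)))))
  →7  S(S(S(add(S(add(Z, Z)), add(S^4(Z), Z)))))
  →8  S(S(S(S(add(add(Z, Z), add(S^4(Z), Z))))))
  →9  S(S(S(S(add(Z, add(S^4(Z), Z))))))
  →10  S(S(S(S(add(S^4(Z), Z)))))
  →11  S(S(S(S(S(add(SSSZ, Z))))))
  →12  S(S(S(S(S(S(add(SSZ, Z)))))))
  →13  S(S(S(S(S(S(S(add(SZ, Z))))))))
  →14  S(S(S(S(S(S(S(S(add(Z, Z)))))))))
  →15  S^8(Z)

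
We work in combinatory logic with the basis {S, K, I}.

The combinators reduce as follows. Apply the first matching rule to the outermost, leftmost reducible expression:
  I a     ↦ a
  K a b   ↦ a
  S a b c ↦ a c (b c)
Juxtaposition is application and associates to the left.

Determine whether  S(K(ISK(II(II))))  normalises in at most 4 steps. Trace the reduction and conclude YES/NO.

  start: S(K(ISK(II(II))))
  →1  S(K(SK(II(II))))
  →2  S(K(SK(I(II))))
  →3  S(K(SK(II)))
  →4  S(K(SKI))

Answer: YES — reaches normal form S(K(SKI)) in 4 ≤ 4 steps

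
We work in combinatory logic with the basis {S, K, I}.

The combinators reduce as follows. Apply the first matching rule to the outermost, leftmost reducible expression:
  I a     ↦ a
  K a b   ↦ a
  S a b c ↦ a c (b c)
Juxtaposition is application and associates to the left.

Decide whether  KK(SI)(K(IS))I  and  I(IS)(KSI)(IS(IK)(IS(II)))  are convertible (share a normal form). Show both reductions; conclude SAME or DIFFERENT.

Term A:
  start: KK(SI)(K(IS))I
  step 1: K(K(IS))I
  step 2: K(IS)
  step 3: KS

Term B:
  start: I(IS)(KSI)(IS(IK)(IS(II)))
  step 1: IS(KSI)(IS(IK)(IS(II)))
  step 2: S(KSI)(IS(IK)(IS(II)))
  step 3: SS(IS(IK)(IS(II)))
  step 4: SS(S(IK)(IS(II)))
  step 5: SS(SK(IS(II)))
  step 6: SS(SK(S(II)))
  step 7: SS(SK(SI))

Answer: DIFFERENT — A ⇓ KS, B ⇓ SS(SK(SI))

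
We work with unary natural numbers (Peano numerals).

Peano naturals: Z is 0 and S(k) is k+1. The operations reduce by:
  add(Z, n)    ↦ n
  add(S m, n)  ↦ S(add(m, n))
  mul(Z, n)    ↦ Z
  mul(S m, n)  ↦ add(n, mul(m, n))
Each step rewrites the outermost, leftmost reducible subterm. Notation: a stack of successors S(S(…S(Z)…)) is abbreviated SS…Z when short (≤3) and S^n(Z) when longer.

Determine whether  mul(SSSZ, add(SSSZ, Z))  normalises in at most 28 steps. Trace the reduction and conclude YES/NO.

  start: mul(SSSZ, add(SSSZ, Z))
  step 1: add(add(SSSZ, Z), mul(SSZ, add(SSSZ, Z)))
  step 2: add(S(add(SSZ, Z)), mul(SSZ, add(SSSZ, Z)))
  step 3: S(add(add(SSZ, Z), mul(SSZ, add(SSSZ, Z))))
  step 4: S(add(S(add(SZ, Z)), mul(SSZ, add(SSSZ, Z))))
  step 5: S(S(add(add(SZ, Z), mul(SSZ, add(SSSZ, Z)))))
  step 6: S(S(add(S(add(Z, Z)), mul(SSZ, add(SSSZ, Z)))))
  step 7: S(S(S(add(add(Z, Z), mul(SSZ, add(SSSZ, Z))))))
  step 8: S(S(S(add(Z, mul(SSZ, add(SSSZ, Z))))))
  step 9: S(S(S(mul(SSZ, add(SSSZ, Z)))))
  step 10: S(S(S(add(add(SSSZ, Z), mul(SZ, add(SSSZ, Z))))))
  step 11: S(S(S(add(S(add(SSZ, Z)), mul(SZ, add(SSSZ, Z))))))
  step 12: S(S(S(S(add(add(SSZ, Z), mul(SZ, add(SSSZ, Z)))))))
  step 13: S(S(S(S(add(S(add(SZ, Z)), mul(SZ, add(SSSZ, Z)))))))
  step 14: S(S(S(S(S(add(add(SZ, Z), mul(SZ, add(SSSZ, Z))))))))
  step 15: S(S(S(S(S(add(S(add(Z, Z)), mul(SZ, add(SSSZ, Z))))))))
  step 16: S(S(S(S(S(S(add(add(Z, Z), mul(SZ, add(SSSZ, Z)))))))))
  step 17: S(S(S(S(S(S(add(Z, mul(SZ, add(SSSZ, Z)))))))))
  step 18: S(S(S(S(S(S(mul(SZ, add(SSSZ, Z))))))))
  step 19: S(S(S(S(S(S(add(add(SSSZ, Z), mul(Z, add(SSSZ, Z)))))))))
  step 20: S(S(S(S(S(S(add(S(add(SSZ, Z)), mul(Z, add(SSSZ, Z)))))))))
  step 21: S(S(S(S(S(S(S(add(add(SSZ, Z), mul(Z, add(SSSZ, Z))))))))))
  step 22: S(S(S(S(S(S(S(add(S(add(SZ, Z)), mul(Z, add(SSSZ, Z))))))))))
  step 23: S(S(S(S(S(S(S(S(add(add(SZ, Z), mul(Z, add(SSSZ, Z)))))))))))
  step 24: S(S(S(S(S(S(S(S(add(S(add(Z, Z)), mul(Z, add(SSSZ, Z)))))))))))
  step 25: S(S(S(S(S(S(S(S(S(add(add(Z, Z), mul(Z, add(SSSZ, Z))))))))))))
  step 26: S(S(S(S(S(S(S(S(S(add(Z, mul(Z, add(SSSZ, Z))))))))))))
  step 27: S(S(S(S(S(S(S(S(S(mul(Z, add(SSSZ, Z)))))))))))
  step 28: S^9(Z)

Answer: YES — reaches normal form S^9(Z) in 28 ≤ 28 steps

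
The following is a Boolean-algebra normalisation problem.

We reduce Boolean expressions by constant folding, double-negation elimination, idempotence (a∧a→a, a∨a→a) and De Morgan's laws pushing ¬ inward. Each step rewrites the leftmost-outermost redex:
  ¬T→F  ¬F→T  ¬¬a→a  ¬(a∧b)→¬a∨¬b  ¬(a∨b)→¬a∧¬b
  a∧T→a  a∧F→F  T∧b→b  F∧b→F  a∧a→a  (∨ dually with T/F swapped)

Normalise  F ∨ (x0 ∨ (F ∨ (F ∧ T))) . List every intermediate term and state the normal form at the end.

  start: F ∨ (x0 ∨ (F ∨ (F ∧ T)))
  step 1: x0 ∨ (F ∨ (F ∧ T))
  step 2: x0 ∨ (F ∧ T)
  step 3: x0 ∨ F
  step 4: x0

Answer: normal form = x0  (in 4 steps)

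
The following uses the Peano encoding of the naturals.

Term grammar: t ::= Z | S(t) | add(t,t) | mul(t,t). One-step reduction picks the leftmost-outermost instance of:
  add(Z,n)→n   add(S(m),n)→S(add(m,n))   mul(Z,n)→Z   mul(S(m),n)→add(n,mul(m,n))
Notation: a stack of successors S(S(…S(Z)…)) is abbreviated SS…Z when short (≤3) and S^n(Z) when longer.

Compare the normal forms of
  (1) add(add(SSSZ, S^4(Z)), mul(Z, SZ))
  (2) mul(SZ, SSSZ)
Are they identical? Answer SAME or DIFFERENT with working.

Answer: DIFFERENT — A ⇓ S^7(Z), B ⇓ SSSZ

Reduction:
Term A:
  start: add(add(SSSZ, S^4(Z)), mul(Z, SZ))
  →1  add(S(add(SSZ, S^4(Z))), mul(Z, SZ))
  →2  S(add(add(SSZ, S^4(Z)), mul(Z, SZ)))
  →3  S(add(S(add(SZ, S^4(Z))), mul(Z, SZ)))
  →4  S(S(add(add(SZ, S^4(Z)), mul(Z, SZ))))
  →5  S(S(add(S(add(Z, S^4(Z))), mul(Z, SZ))))
  →6  S(S(S(add(add(Z, S^4(Z)), mul(Z, SZ)))))
  →7  S(S(S(add(S^4(Z), mul(Z, SZ)))))
  →8  S(S(S(S(add(SSSZ, mul(Z, SZ))))))
  →9  S(S(S(S(S(add(SSZ, mul(Z, SZ)))))))
  →10  S(S(S(S(S(S(add(SZ, mul(Z, SZ))))))))
  →11  S(S(S(S(S(S(S(add(Z, mul(Z, SZ)))))))))
  →12  S(S(S(S(S(S(S(mul(Z, SZ))))))))
  →13  S^7(Z)

Term B:
  start: mul(SZ, SSSZ)
  →1  add(SSSZ, mul(Z, SSSZ))
  →2  S(add(SSZ, mul(Z, SSSZ)))
  →3  S(S(add(SZ, mul(Z, SSSZ))))
  →4  S(S(S(add(Z, mul(Z, SSSZ)))))
  →5  S(S(S(mul(Z, SSSZ))))
  →6  SSSZ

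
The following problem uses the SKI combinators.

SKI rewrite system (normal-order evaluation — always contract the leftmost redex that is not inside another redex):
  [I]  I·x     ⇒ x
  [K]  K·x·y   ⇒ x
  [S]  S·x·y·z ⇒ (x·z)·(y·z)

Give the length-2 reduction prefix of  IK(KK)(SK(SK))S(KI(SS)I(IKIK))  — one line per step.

Answer: after 2 steps: KKS(KI(SS)I(IKIK))

Derivation:
  start: IK(KK)(SK(SK))S(KI(SS)I(IKIK))
  →1  K(KK)(SK(SK))S(KI(SS)I(IKIK))
  →2  KKS(KI(SS)I(IKIK))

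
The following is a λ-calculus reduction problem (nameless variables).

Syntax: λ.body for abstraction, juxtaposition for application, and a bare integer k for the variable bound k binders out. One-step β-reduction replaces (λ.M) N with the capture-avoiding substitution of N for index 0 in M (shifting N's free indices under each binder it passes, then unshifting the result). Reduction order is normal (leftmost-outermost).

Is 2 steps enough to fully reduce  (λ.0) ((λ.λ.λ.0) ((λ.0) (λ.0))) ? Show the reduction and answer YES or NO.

Answer: YES — reaches normal form λ.λ.0 in 2 ≤ 2 steps

Derivation:
  start: (λ.0) ((λ.λ.λ.0) ((λ.0) (λ.0)))
  step 1: (λ.λ.λ.0) ((λ.0) (λ.0))
  step 2: λ.λ.0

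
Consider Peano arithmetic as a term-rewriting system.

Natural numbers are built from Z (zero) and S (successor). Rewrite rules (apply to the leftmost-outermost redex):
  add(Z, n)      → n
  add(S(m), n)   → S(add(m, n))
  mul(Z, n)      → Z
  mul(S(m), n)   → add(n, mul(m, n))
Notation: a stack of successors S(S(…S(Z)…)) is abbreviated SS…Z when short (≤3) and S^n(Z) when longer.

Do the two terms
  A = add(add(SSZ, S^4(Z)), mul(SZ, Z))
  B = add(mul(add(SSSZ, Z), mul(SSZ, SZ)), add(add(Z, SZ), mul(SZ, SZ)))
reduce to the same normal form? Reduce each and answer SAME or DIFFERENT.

Answer: DIFFERENT — A ⇓ S^6(Z), B ⇓ S^8(Z)

Reduction:
Term A:
  start: add(add(SSZ, S^4(Z)), mul(SZ, Z))
  step 1: add(S(add(SZ, S^4(Z))), mul(SZ, Z))
  step 2: S(add(add(SZ, S^4(Z)), mul(SZ, Z)))
  step 3: S(add(S(add(Z, S^4(Z))), mul(SZ, Z)))
  step 4: S(S(add(add(Z, S^4(Z)), mul(SZ, Z))))
  step 5: S(S(add(S^4(Z), mul(SZ, Z))))
  step 6: S(S(S(add(SSSZ, mul(SZ, Z)))))
  step 7: S(S(S(S(add(SSZ, mul(SZ, Z))))))
  step 8: S(S(S(S(S(add(SZ, mul(SZ, Z)))))))
  step 9: S(S(S(S(S(S(add(Z, mul(SZ, Z))))))))
  step 10: S(S(S(S(S(S(mul(SZ, Z)))))))
  step 11: S(S(S(S(S(S(add(Z, mul(Z, Z))))))))
  step 12: S(S(S(S(S(S(mul(Z, Z)))))))
  step 13: S^6(Z)

Term B:
  start: add(mul(add(SSSZ, Z), mul(SSZ, SZ)), add(add(Z, SZ), mul(SZ, SZ)))
  step 1: add(mul(S(add(SSZ, Z)), mul(SSZ, SZ)), add(add(Z, SZ), mul(SZ, SZ)))
  step 2: add(add(mul(SSZ, SZ), mul(add(SSZ, Z), mul(SSZ, SZ))), add(add(Z, SZ), mul(SZ, SZ)))
  step 3: add(add(add(SZ, mul(SZ, SZ)), mul(add(SSZ, Z), mul(SSZ, SZ))), add(add(Z, SZ), mul(SZ, SZ)))
  step 4: add(add(S(add(Z, mul(SZ, SZ))), mul(add(SSZ, Z), mul(SSZ, SZ))), add(add(Z, SZ), mul(SZ, SZ)))
  step 5: add(S(add(add(Z, mul(SZ, SZ)), mul(add(SSZ, Z), mul(SSZ, SZ)))), add(add(Z, SZ), mul(SZ, SZ)))
  step 6: S(add(add(add(Z, mul(SZ, SZ)), mul(add(SSZ, Z), mul(SSZ, SZ))), add(add(Z, SZ), mul(SZ, SZ))))
  step 7: S(add(add(mul(SZ, SZ), mul(add(SSZ, Z), mul(SSZ, SZ))), add(add(Z, SZ), mul(SZ, SZ))))
  step 8: S(add(add(add(SZ, mul(Z, SZ)), mul(add(SSZ, Z), mul(SSZ, SZ))), add(add(Z, SZ), mul(SZ, SZ))))
  step 9: S(add(add(S(add(Z, mul(Z, SZ))), mul(add(SSZ, Z), mul(SSZ, SZ))), add(add(Z, SZ), mul(SZ, SZ))))
  step 10: S(add(S(add(add(Z, mul(Z, SZ)), mul(add(SSZ, Z), mul(SSZ, SZ)))), add(add(Z, SZ), mul(SZ, SZ))))
  step 11: S(S(add(add(add(Z, mul(Z, SZ)), mul(add(SSZ, Z), mul(SSZ, SZ))), add(add(Z, SZ), mul(SZ, SZ)))))
  step 12: S(S(add(add(mul(Z, SZ), mul(add(SSZ, Z), mul(SSZ, SZ))), add(add(Z, SZ), mul(SZ, SZ)))))
  step 13: S(S(add(add(Z, mul(add(SSZ, Z), mul(SSZ, SZ))), add(add(Z, SZ), mul(SZ, SZ)))))
  step 14: S(S(add(mul(add(SSZ, Z), mul(SSZ, SZ)), add(add(Z, SZ), mul(SZ, SZ)))))
  step 15: S(S(add(mul(S(add(SZ, Z)), mul(SSZ, SZ)), add(add(Z, SZ), mul(SZ, SZ)))))
  step 16: S(S(add(add(mul(SSZ, SZ), mul(add(SZ, Z), mul(SSZ, SZ))), add(add(Z, SZ), mul(SZ, SZ)))))
  step 17: S(S(add(add(add(SZ, mul(SZ, SZ)), mul(add(SZ, Z), mul(SSZ, SZ))), add(add(Z, SZ), mul(SZ, SZ)))))
  step 18: S(S(add(add(S(add(Z, mul(SZ, SZ))), mul(add(SZ, Z), mul(SSZ, SZ))), add(add(Z, SZ), mul(SZ, SZ)))))
  step 19: S(S(add(S(add(add(Z, mul(SZ, SZ)), mul(add(SZ, Z), mul(SSZ, SZ)))), add(add(Z, SZ), mul(SZ, SZ)))))
  step 20: S(S(S(add(add(add(Z, mul(SZ, SZ)), mul(add(SZ, Z), mul(SSZ, SZ))), add(add(Z, SZ), mul(SZ, SZ))))))
  step 21: S(S(S(add(add(mul(SZ, SZ), mul(add(SZ, Z), mul(SSZ, SZ))), add(add(Z, SZ), mul(SZ, SZ))))))
  step 22: S(S(S(add(add(add(SZ, mul(Z, SZ)), mul(add(SZ, Z), mul(SSZ, SZ))), add(add(Z, SZ), mul(SZ, SZ))))))
  step 23: S(S(S(add(add(S(add(Z, mul(Z, SZ))), mul(add(SZ, Z), mul(SSZ, SZ))), add(add(Z, SZ), mul(SZ, SZ))))))
  step 24: S(S(S(add(S(add(add(Z, mul(Z, SZ)), mul(add(SZ, Z), mul(SSZ, SZ)))), add(add(Z, SZ), mul(SZ, SZ))))))
  step 25: S(S(S(S(add(add(add(Z, mul(Z, SZ)), mul(add(SZ, Z), mul(SSZ, SZ))), add(add(Z, SZ), mul(SZ, SZ)))))))
  step 26: S(S(S(S(add(add(mul(Z, SZ), mul(add(SZ, Z), mul(SSZ, SZ))), add(add(Z, SZ), mul(SZ, SZ)))))))
  step 27: S(S(S(S(add(add(Z, mul(add(SZ, Z), mul(SSZ, SZ))), add(add(Z, SZ), mul(SZ, SZ)))))))
  step 28: S(S(S(S(add(mul(add(SZ, Z), mul(SSZ, SZ)), add(add(Z, SZ), mul(SZ, SZ)))))))
  step 29: S(S(S(S(add(mul(S(add(Z, Z)), mul(SSZ, SZ)), add(add(Z, SZ), mul(SZ, SZ)))))))
  step 30: S(S(S(S(add(add(mul(SSZ, SZ), mul(add(Z, Z), mul(SSZ, SZ))), add(add(Z, SZ), mul(SZ, SZ)))))))
  step 31: S(S(S(S(add(add(add(SZ, mul(SZ, SZ)), mul(add(Z, Z), mul(SSZ, SZ))), add(add(Z, SZ), mul(SZ, SZ)))))))
  step 32: S(S(S(S(add(add(S(add(Z, mul(SZ, SZ))), mul(add(Z, Z), mul(SSZ, SZ))), add(add(Z, SZ), mul(SZ, SZ)))))))
  step 33: S(S(S(S(add(S(add(add(Z, mul(SZ, SZ)), mul(add(Z, Z), mul(SSZ, SZ)))), add(add(Z, SZ), mul(SZ, SZ)))))))
  step 34: S(S(S(S(S(add(add(add(Z, mul(SZ, SZ)), mul(add(Z, Z), mul(SSZ, SZ))), add(add(Z, SZ), mul(SZ, SZ))))))))
  step 35: S(S(S(S(S(add(add(mul(SZ, SZ), mul(add(Z, Z), mul(SSZ, SZ))), add(add(Z, SZ), mul(SZ, SZ))))))))
  step 36: S(S(S(S(S(add(add(add(SZ, mul(Z, SZ)), mul(add(Z, Z), mul(SSZ, SZ))), add(add(Z, SZ), mul(SZ, SZ))))))))
  step 37: S(S(S(S(S(add(add(S(add(Z, mul(Z, SZ))), mul(add(Z, Z), mul(SSZ, SZ))), add(add(Z, SZ), mul(SZ, SZ))))))))
  step 38: S(S(S(S(S(add(S(add(add(Z, mul(Z, SZ)), mul(add(Z, Z), mul(SSZ, SZ)))), add(add(Z, SZ), mul(SZ, SZ))))))))
  step 39: S(S(S(S(S(S(add(add(add(Z, mul(Z, SZ)), mul(add(Z, Z), mul(SSZ, SZ))), add(add(Z, SZ), mul(SZ, SZ)))))))))
  step 40: S(S(S(S(S(S(add(add(mul(Z, SZ), mul(add(Z, Z), mul(SSZ, SZ))), add(add(Z, SZ), mul(SZ, SZ)))))))))
  step 41: S(S(S(S(S(S(add(add(Z, mul(add(Z, Z), mul(SSZ, SZ))), add(add(Z, SZ), mul(SZ, SZ)))))))))
  step 42: S(S(S(S(S(S(add(mul(add(Z, Z), mul(SSZ, SZ)), add(add(Z, SZ), mul(SZ, SZ)))))))))
  step 43: S(S(S(S(S(S(add(mul(Z, mul(SSZ, SZ)), add(add(Z, SZ), mul(SZ, SZ)))))))))
  step 44: S(S(S(S(S(S(add(Z, add(add(Z, SZ), mul(SZ, SZ)))))))))
  step 45: S(S(S(S(S(S(add(add(Z, SZ), mul(SZ, SZ))))))))
  step 46: S(S(S(S(S(S(add(SZ, mul(SZ, SZ))))))))
  step 47: S(S(S(S(S(S(S(add(Z, mul(SZ, SZ)))))))))
  step 48: S(S(S(S(S(S(S(mul(SZ, SZ))))))))
  step 49: S(S(S(S(S(S(S(add(SZ, mul(Z, SZ)))))))))
  step 50: S(S(S(S(S(S(S(S(add(Z, mul(Z, SZ))))))))))
  step 51: S(S(S(S(S(S(S(S(mul(Z, SZ)))))))))
  step 52: S^8(Z)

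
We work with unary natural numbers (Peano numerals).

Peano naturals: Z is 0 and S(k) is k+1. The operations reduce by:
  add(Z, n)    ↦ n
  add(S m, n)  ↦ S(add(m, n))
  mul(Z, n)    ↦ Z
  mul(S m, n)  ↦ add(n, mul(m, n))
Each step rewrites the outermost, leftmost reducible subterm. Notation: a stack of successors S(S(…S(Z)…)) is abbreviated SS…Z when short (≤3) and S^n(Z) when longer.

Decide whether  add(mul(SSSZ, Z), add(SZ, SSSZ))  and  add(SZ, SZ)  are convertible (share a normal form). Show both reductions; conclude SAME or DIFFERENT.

Answer: DIFFERENT — A ⇓ S^4(Z), B ⇓ SSZ

Working:
Term A:
  start: add(mul(SSSZ, Z), add(SZ, SSSZ))
  →1  add(add(Z, mul(SSZ, Z)), add(SZ, SSSZ))
  →2  add(mul(SSZ, Z), add(SZ, SSSZ))
  →3  add(add(Z, mul(SZ, Z)), add(SZ, SSSZ))
  →4  add(mul(SZ, Z), add(SZ, SSSZ))
  →5  add(add(Z, mul(Z, Z)), add(SZ, SSSZ))
  →6  add(mul(Z, Z), add(SZ, SSSZ))
  →7  add(Z, add(SZ, SSSZ))
  →8  add(SZ, SSSZ)
  →9  S(add(Z, SSSZ))
  →10  S^4(Z)

Term B:
  start: add(SZ, SZ)
  →1  S(add(Z, SZ))
  →2  SSZ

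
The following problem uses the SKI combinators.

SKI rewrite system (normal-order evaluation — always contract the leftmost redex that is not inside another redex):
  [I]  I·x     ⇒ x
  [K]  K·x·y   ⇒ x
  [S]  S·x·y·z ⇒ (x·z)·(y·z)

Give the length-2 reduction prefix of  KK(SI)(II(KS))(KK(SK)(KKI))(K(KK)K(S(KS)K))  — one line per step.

Answer: after 2 steps: II(KS)(K(KK)K(S(KS)K))

Derivation:
  start: KK(SI)(II(KS))(KK(SK)(KKI))(K(KK)K(S(KS)K))
  step 1: K(II(KS))(KK(SK)(KKI))(K(KK)K(S(KS)K))
  step 2: II(KS)(K(KK)K(S(KS)K))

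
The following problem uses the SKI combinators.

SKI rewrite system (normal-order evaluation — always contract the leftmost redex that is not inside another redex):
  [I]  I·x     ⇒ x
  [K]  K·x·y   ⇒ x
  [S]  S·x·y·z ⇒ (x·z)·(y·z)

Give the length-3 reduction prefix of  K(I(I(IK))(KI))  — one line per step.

Answer: after 3 steps: K(K(KI))

Derivation:
  start: K(I(I(IK))(KI))
  [1] K(I(IK)(KI))
  [2] K(IK(KI))
  [3] K(K(KI))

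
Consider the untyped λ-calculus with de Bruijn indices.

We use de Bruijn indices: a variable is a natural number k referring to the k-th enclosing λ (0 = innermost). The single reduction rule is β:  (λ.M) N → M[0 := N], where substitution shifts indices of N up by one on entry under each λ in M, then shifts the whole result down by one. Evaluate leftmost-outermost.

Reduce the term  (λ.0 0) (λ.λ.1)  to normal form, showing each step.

Answer: normal form = λ.λ.λ.1  (in 2 steps)

Working:
  start: (λ.0 0) (λ.λ.1)
  [1] (λ.λ.1) (λ.λ.1)
  [2] λ.λ.λ.1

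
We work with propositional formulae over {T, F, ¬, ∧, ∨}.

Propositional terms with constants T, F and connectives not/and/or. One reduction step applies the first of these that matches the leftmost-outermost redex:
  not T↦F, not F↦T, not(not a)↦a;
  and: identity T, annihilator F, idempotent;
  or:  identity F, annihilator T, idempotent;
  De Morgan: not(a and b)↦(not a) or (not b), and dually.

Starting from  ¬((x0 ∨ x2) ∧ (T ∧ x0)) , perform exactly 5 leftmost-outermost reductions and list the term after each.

  start: ¬((x0 ∨ x2) ∧ (T ∧ x0))
  [1] ¬(x0 ∨ x2) ∨ ¬(T ∧ x0)
  [2] (¬x0 ∧ ¬x2) ∨ ¬(T ∧ x0)
  [3] (¬x0 ∧ ¬x2) ∨ (¬T ∨ ¬x0)
  [4] (¬x0 ∧ ¬x2) ∨ (F ∨ ¬x0)
  [5] (¬x0 ∧ ¬x2) ∨ ¬x0

Answer: after 5 steps: (¬x0 ∧ ¬x2) ∨ ¬x0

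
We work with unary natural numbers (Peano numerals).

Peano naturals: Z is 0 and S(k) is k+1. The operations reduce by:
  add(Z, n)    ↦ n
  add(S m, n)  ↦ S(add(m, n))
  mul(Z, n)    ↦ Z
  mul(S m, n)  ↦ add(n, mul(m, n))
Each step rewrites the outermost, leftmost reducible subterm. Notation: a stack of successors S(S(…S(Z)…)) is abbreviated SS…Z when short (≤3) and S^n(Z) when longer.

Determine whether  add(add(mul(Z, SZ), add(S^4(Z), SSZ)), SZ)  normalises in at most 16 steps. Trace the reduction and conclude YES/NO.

  start: add(add(mul(Z, SZ), add(S^4(Z), SSZ)), SZ)
  step 1: add(add(Z, add(S^4(Z), SSZ)), SZ)
  step 2: add(add(S^4(Z), SSZ), SZ)
  step 3: add(S(add(SSSZ, SSZ)), SZ)
  step 4: S(add(add(SSSZ, SSZ), SZ))
  step 5: S(add(S(add(SSZ, SSZ)), SZ))
  step 6: S(S(add(add(SSZ, SSZ), SZ)))
  step 7: S(S(add(S(add(SZ, SSZ)), SZ)))
  step 8: S(S(S(add(add(SZ, SSZ), SZ))))
  step 9: S(S(S(add(S(add(Z, SSZ)), SZ))))
  step 10: S(S(S(S(add(add(Z, SSZ), SZ)))))
  step 11: S(S(S(S(add(SSZ, SZ)))))
  step 12: S(S(S(S(S(add(SZ, SZ))))))
  step 13: S(S(S(S(S(S(add(Z, SZ)))))))
  step 14: S^7(Z)

Answer: YES — reaches normal form S^7(Z) in 14 ≤ 16 steps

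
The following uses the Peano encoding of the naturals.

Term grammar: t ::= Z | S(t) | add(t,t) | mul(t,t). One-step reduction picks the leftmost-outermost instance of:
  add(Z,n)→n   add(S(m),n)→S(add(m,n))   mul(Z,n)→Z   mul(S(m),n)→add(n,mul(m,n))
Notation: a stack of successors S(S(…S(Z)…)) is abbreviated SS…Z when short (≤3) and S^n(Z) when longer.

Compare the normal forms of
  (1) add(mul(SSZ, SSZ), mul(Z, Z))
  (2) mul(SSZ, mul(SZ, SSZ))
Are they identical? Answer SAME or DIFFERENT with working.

Answer: SAME — A ⇓ S^4(Z), B ⇓ S^4(Z)

Derivation:
Term A:
  start: add(mul(SSZ, SSZ), mul(Z, Z))
  step 1: add(add(SSZ, mul(SZ, SSZ)), mul(Z, Z))
  step 2: add(S(add(SZ, mul(SZ, SSZ))), mul(Z, Z))
  step 3: S(add(add(SZ, mul(SZ, SSZ)), mul(Z, Z)))
  step 4: S(add(S(add(Z, mul(SZ, SSZ))), mul(Z, Z)))
  step 5: S(S(add(add(Z, mul(SZ, SSZ)), mul(Z, Z))))
  step 6: S(S(add(mul(SZ, SSZ), mul(Z, Z))))
  step 7: S(S(add(add(SSZ, mul(Z, SSZ)), mul(Z, Z))))
  step 8: S(S(add(S(add(SZ, mul(Z, SSZ))), mul(Z, Z))))
  step 9: S(S(S(add(add(SZ, mul(Z, SSZ)), mul(Z, Z)))))
  step 10: S(S(S(add(S(add(Z, mul(Z, SSZ))), mul(Z, Z)))))
  step 11: S(S(S(S(add(add(Z, mul(Z, SSZ)), mul(Z, Z))))))
  step 12: S(S(S(S(add(mul(Z, SSZ), mul(Z, Z))))))
  step 13: S(S(S(S(add(Z, mul(Z, Z))))))
  step 14: S(S(S(S(mul(Z, Z)))))
  step 15: S^4(Z)

Term B:
  start: mul(SSZ, mul(SZ, SSZ))
  step 1: add(mul(SZ, SSZ), mul(SZ, mul(SZ, SSZ)))
  step 2: add(add(SSZ, mul(Z, SSZ)), mul(SZ, mul(SZ, SSZ)))
  step 3: add(S(add(SZ, mul(Z, SSZ))), mul(SZ, mul(SZ, SSZ)))
  step 4: S(add(add(SZ, mul(Z, SSZ)), mul(SZ, mul(SZ, SSZ))))
  step 5: S(add(S(add(Z, mul(Z, SSZ))), mul(SZ, mul(SZ, SSZ))))
  step 6: S(S(add(add(Z, mul(Z, SSZ)), mul(SZ, mul(SZ, SSZ)))))
  step 7: S(S(add(mul(Z, SSZ), mul(SZ, mul(SZ, SSZ)))))
  step 8: S(S(add(Z, mul(SZ, mul(SZ, SSZ)))))
  step 9: S(S(mul(SZ, mul(SZ, SSZ))))
  step 10: S(S(add(mul(SZ, SSZ), mul(Z, mul(SZ, SSZ)))))
  step 11: S(S(add(add(SSZ, mul(Z, SSZ)), mul(Z, mul(SZ, SSZ)))))
  step 12: S(S(add(S(add(SZ, mul(Z, SSZ))), mul(Z, mul(SZ, SSZ)))))
  step 13: S(S(S(add(add(SZ, mul(Z, SSZ)), mul(Z, mul(SZ, SSZ))))))
  step 14: S(S(S(add(S(add(Z, mul(Z, SSZ))), mul(Z, mul(SZ, SSZ))))))
  step 15: S(S(S(S(add(add(Z, mul(Z, SSZ)), mul(Z, mul(SZ, SSZ)))))))
  step 16: S(S(S(S(add(mul(Z, SSZ), mul(Z, mul(SZ, SSZ)))))))
  step 17: S(S(S(S(add(Z, mul(Z, mul(SZ, SSZ)))))))
  step 18: S(S(S(S(mul(Z, mul(SZ, SSZ))))))
  step 19: S^4(Z)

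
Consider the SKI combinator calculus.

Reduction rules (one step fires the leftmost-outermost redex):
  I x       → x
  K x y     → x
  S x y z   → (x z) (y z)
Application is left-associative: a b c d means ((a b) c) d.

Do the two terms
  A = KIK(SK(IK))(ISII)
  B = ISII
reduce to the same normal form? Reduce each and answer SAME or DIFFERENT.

Answer: SAME — A ⇓ SII, B ⇓ SII

Reduction:
Term A:
  start: KIK(SK(IK))(ISII)
  [1] I(SK(IK))(ISII)
  [2] SK(IK)(ISII)
  [3] K(ISII)(IK(ISII))
  [4] ISII
  [5] SII

Term B:
  start: ISII
  [1] SII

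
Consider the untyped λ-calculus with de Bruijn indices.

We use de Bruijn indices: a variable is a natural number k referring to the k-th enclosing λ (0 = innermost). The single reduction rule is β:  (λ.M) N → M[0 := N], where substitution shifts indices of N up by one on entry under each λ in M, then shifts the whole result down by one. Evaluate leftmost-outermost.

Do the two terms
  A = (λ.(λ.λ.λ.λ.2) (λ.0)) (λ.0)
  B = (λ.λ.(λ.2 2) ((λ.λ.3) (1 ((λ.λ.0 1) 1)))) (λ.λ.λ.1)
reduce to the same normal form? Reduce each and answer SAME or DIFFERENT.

Term A:
  start: (λ.(λ.λ.λ.λ.2) (λ.0)) (λ.0)
  →1  (λ.λ.λ.λ.2) (λ.0)
  →2  λ.λ.λ.2

Term B:
  start: (λ.λ.(λ.2 2) ((λ.λ.3) (1 ((λ.λ.0 1) 1)))) (λ.λ.λ.1)
  →1  λ.(λ.(λ.λ.λ.1) (λ.λ.λ.1)) ((λ.λ.λ.λ.λ.1) ((λ.λ.λ.1) ((λ.λ.0 1) (λ.λ.λ.1))))
  →2  λ.(λ.λ.λ.1) (λ.λ.λ.1)
  →3  λ.λ.λ.1

Answer: DIFFERENT — A ⇓ λ.λ.λ.2, B ⇓ λ.λ.λ.1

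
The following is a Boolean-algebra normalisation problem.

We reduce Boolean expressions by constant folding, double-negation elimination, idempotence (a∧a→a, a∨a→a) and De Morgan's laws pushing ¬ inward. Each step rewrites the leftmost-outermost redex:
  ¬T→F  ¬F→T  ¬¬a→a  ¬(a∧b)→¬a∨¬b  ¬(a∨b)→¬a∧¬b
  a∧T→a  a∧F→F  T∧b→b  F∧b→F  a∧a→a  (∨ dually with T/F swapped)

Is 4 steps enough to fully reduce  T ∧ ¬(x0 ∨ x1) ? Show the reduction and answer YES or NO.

Answer: YES — reaches normal form ¬x0 ∧ ¬x1 in 2 ≤ 4 steps

Reduction:
  start: T ∧ ¬(x0 ∨ x1)
  step 1: ¬(x0 ∨ x1)
  step 2: ¬x0 ∧ ¬x1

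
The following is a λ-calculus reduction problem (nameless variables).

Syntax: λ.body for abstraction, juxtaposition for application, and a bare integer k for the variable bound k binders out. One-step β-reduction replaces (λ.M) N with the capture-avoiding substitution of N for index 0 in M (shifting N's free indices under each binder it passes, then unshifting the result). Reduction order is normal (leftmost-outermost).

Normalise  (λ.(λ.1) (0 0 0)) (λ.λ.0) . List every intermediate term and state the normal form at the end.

  start: (λ.(λ.1) (0 0 0)) (λ.λ.0)
  step 1: (λ.λ.λ.0) ((λ.λ.0) (λ.λ.0) (λ.λ.0))
  step 2: λ.λ.0

Answer: normal form = λ.λ.0  (in 2 steps)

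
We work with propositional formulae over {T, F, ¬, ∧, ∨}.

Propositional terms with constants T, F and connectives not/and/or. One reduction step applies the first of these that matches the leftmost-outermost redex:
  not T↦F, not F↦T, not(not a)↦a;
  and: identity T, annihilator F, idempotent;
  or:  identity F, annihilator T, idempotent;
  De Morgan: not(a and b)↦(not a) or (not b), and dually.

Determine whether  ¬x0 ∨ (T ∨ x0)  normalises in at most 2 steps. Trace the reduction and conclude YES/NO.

  start: ¬x0 ∨ (T ∨ x0)
  →1  ¬x0 ∨ T
  →2  T

Answer: YES — reaches normal form T in 2 ≤ 2 steps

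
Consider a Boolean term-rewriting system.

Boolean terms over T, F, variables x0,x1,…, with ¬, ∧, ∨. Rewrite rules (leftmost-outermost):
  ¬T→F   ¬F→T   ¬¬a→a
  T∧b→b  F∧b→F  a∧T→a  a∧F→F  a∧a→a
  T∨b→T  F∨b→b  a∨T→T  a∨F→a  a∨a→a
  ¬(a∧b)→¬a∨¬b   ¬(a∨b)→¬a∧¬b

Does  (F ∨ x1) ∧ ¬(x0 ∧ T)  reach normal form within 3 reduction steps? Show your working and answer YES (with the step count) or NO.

Answer: NO — after 3 steps the term is x1 ∧ (¬x0 ∨ F), not yet normal

Reduction:
  start: (F ∨ x1) ∧ ¬(x0 ∧ T)
  →1  x1 ∧ ¬(x0 ∧ T)
  →2  x1 ∧ (¬x0 ∨ ¬T)
  →3  x1 ∧ (¬x0 ∨ F)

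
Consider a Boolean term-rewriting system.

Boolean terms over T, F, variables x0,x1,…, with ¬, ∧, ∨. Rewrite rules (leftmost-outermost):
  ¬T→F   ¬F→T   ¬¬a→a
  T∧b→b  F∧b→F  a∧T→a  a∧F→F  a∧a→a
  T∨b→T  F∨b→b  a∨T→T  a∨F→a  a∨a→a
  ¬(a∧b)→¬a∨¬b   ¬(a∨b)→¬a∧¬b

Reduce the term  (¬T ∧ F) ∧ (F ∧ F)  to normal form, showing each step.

  start: (¬T ∧ F) ∧ (F ∧ F)
  →1  F ∧ (F ∧ F)
  →2  F

Answer: normal form = F  (in 2 steps)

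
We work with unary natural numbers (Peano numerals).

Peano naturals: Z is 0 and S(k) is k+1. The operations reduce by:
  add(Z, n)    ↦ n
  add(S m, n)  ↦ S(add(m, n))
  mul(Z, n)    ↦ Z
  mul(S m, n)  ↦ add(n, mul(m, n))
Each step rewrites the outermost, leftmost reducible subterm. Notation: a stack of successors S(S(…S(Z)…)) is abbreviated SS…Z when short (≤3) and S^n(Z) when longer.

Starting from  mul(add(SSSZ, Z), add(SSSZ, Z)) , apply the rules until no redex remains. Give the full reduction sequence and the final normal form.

  start: mul(add(SSSZ, Z), add(SSSZ, Z))
  [1] mul(S(add(SSZ, Z)), add(SSSZ, Z))
  [2] add(add(SSSZ, Z), mul(add(SSZ, Z), add(SSSZ, Z)))
  [3] add(S(add(SSZ, Z)), mul(add(SSZ, Z), add(SSSZ, Z)))
  [4] S(add(add(SSZ, Z), mul(add(SSZ, Z), add(SSSZ, Z))))
  [5] S(add(S(add(SZ, Z)), mul(add(SSZ, Z), add(SSSZ, Z))))
  [6] S(S(add(add(SZ, Z), mul(add(SSZ, Z), add(SSSZ, Z)))))
  [7] S(S(add(S(add(Z, Z)), mul(add(SSZ, Z), add(SSSZ, Z)))))
  [8] S(S(S(add(add(Z, Z), mul(add(SSZ, Z), add(SSSZ, Z))))))
  [9] S(S(S(add(Z, mul(add(SSZ, Z), add(SSSZ, Z))))))
  [10] S(S(S(mul(add(SSZ, Z), add(SSSZ, Z)))))
  [11] S(S(S(mul(S(add(SZ, Z)), add(SSSZ, Z)))))
  [12] S(S(S(add(add(SSSZ, Z), mul(add(SZ, Z), add(SSSZ, Z))))))
  [13] S(S(S(add(S(add(SSZ, Z)), mul(add(SZ, Z), add(SSSZ, Z))))))
  [14] S(S(S(S(add(add(SSZ, Z), mul(add(SZ, Z), add(SSSZ, Z)))))))
  [15] S(S(S(S(add(S(add(SZ, Z)), mul(add(SZ, Z), add(SSSZ, Z)))))))
  [16] S(S(S(S(S(add(add(SZ, Z), mul(add(SZ, Z), add(SSSZ, Z))))))))
  [17] S(S(S(S(S(add(S(add(Z, Z)), mul(add(SZ, Z), add(SSSZ, Z))))))))
  [18] S(S(S(S(S(S(add(add(Z, Z), mul(add(SZ, Z), add(SSSZ, Z)))))))))
  [19] S(S(S(S(S(S(add(Z, mul(add(SZ, Z), add(SSSZ, Z)))))))))
  [20] S(S(S(S(S(S(mul(add(SZ, Z), add(SSSZ, Z))))))))
  [21] S(S(S(S(S(S(mul(S(add(Z, Z)), add(SSSZ, Z))))))))
  [22] S(S(S(S(S(S(add(add(SSSZ, Z), mul(add(Z, Z), add(SSSZ, Z)))))))))
  [23] S(S(S(S(S(S(add(S(add(SSZ, Z)), mul(add(Z, Z), add(SSSZ, Z)))))))))
  [24] S(S(S(S(S(S(S(add(add(SSZ, Z), mul(add(Z, Z), add(SSSZ, Z))))))))))
  [25] S(S(S(S(S(S(S(add(S(add(SZ, Z)), mul(add(Z, Z), add(SSSZ, Z))))))))))
  [26] S(S(S(S(S(S(S(S(add(add(SZ, Z), mul(add(Z, Z), add(SSSZ, Z)))))))))))
  [27] S(S(S(S(S(S(S(S(add(S(add(Z, Z)), mul(add(Z, Z), add(SSSZ, Z)))))))))))
  [28] S(S(S(S(S(S(S(S(S(add(add(Z, Z), mul(add(Z, Z), add(SSSZ, Z))))))))))))
  [29] S(S(S(S(S(S(S(S(S(add(Z, mul(add(Z, Z), add(SSSZ, Z))))))))))))
  [30] S(S(S(S(S(S(S(S(S(mul(add(Z, Z), add(SSSZ, Z)))))))))))
  [31] S(S(S(S(S(S(S(S(S(mul(Z, add(SSSZ, Z)))))))))))
  [32] S^9(Z)

Answer: normal form = S^9(Z)  (in 32 steps)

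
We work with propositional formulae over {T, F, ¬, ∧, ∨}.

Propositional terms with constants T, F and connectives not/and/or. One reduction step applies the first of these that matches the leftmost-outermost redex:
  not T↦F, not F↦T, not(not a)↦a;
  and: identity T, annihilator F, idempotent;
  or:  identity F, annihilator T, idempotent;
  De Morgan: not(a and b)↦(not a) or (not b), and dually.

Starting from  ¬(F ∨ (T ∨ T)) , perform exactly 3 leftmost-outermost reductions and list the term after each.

  start: ¬(F ∨ (T ∨ T))
  step 1: ¬F ∧ ¬(T ∨ T)
  step 2: T ∧ ¬(T ∨ T)
  step 3: ¬(T ∨ T)

Answer: after 3 steps: ¬(T ∨ T)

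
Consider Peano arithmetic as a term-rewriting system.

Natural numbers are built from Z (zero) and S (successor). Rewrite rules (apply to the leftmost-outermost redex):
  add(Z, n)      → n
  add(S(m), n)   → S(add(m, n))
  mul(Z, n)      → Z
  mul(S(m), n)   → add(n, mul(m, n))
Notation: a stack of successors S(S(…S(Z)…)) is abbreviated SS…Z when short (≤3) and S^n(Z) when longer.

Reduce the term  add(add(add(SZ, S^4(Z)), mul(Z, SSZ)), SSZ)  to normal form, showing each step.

  start: add(add(add(SZ, S^4(Z)), mul(Z, SSZ)), SSZ)
  [1] add(add(S(add(Z, S^4(Z))), mul(Z, SSZ)), SSZ)
  [2] add(S(add(add(Z, S^4(Z)), mul(Z, SSZ))), SSZ)
  [3] S(add(add(add(Z, S^4(Z)), mul(Z, SSZ)), SSZ))
  [4] S(add(add(S^4(Z), mul(Z, SSZ)), SSZ))
  [5] S(add(S(add(SSSZ, mul(Z, SSZ))), SSZ))
  [6] S(S(add(add(SSSZ, mul(Z, SSZ)), SSZ)))
  [7] S(S(add(S(add(SSZ, mul(Z, SSZ))), SSZ)))
  [8] S(S(S(add(add(SSZ, mul(Z, SSZ)), SSZ))))
  [9] S(S(S(add(S(add(SZ, mul(Z, SSZ))), SSZ))))
  [10] S(S(S(S(add(add(SZ, mul(Z, SSZ)), SSZ)))))
  [11] S(S(S(S(add(S(add(Z, mul(Z, SSZ))), SSZ)))))
  [12] S(S(S(S(S(add(add(Z, mul(Z, SSZ)), SSZ))))))
  [13] S(S(S(S(S(add(mul(Z, SSZ), SSZ))))))
  [14] S(S(S(S(S(add(Z, SSZ))))))
  [15] S^7(Z)

Answer: normal form = S^7(Z)  (in 15 steps)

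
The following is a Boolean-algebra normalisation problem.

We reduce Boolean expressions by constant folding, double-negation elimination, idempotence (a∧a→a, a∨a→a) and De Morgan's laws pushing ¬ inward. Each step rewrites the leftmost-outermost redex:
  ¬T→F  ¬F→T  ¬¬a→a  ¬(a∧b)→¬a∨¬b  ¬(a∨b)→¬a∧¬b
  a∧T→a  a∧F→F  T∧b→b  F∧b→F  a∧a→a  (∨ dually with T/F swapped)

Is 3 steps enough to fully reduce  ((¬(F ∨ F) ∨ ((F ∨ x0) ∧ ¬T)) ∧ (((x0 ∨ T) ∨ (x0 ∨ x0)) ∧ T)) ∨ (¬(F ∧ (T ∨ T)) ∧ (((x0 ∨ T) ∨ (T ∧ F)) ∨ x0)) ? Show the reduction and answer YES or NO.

Answer: NO — after 3 steps the term is ((T ∨ ((F ∨ x0) ∧ ¬T)) ∧ (((x0 ∨ T) ∨ (x0 ∨ x0)) ∧ T)) ∨ (¬(F ∧ (T ∨ T)) ∧ (((x0 ∨ T) ∨ (T ∧ F)) ∨ x0)), not yet normal

Derivation:
  start: ((¬(F ∨ F) ∨ ((F ∨ x0) ∧ ¬T)) ∧ (((x0 ∨ T) ∨ (x0 ∨ x0)) ∧ T)) ∨ (¬(F ∧ (T ∨ T)) ∧ (((x0 ∨ T) ∨ (T ∧ F)) ∨ x0))
  [1] (((¬F ∧ ¬F) ∨ ((F ∨ x0) ∧ ¬T)) ∧ (((x0 ∨ T) ∨ (x0 ∨ x0)) ∧ T)) ∨ (¬(F ∧ (T ∨ T)) ∧ (((x0 ∨ T) ∨ (T ∧ F)) ∨ x0))
  [2] ((¬F ∨ ((F ∨ x0) ∧ ¬T)) ∧ (((x0 ∨ T) ∨ (x0 ∨ x0)) ∧ T)) ∨ (¬(F ∧ (T ∨ T)) ∧ (((x0 ∨ T) ∨ (T ∧ F)) ∨ x0))
  [3] ((T ∨ ((F ∨ x0) ∧ ¬T)) ∧ (((x0 ∨ T) ∨ (x0 ∨ x0)) ∧ T)) ∨ (¬(F ∧ (T ∨ T)) ∧ (((x0 ∨ T) ∨ (T ∧ F)) ∨ x0))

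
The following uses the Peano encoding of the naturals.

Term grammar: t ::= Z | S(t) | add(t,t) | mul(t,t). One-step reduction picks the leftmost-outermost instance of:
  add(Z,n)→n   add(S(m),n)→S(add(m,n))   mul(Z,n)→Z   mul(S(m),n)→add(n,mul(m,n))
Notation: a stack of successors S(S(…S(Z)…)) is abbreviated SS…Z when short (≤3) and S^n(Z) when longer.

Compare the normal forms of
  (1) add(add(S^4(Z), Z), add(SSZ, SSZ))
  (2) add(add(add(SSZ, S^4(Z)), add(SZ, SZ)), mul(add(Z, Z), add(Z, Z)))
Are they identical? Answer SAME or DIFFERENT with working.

Term A:
  start: add(add(S^4(Z), Z), add(SSZ, SSZ))
  step 1: add(S(add(SSSZ, Z)), add(SSZ, SSZ))
  step 2: S(add(add(SSSZ, Z), add(SSZ, SSZ)))
  step 3: S(add(S(add(SSZ, Z)), add(SSZ, SSZ)))
  step 4: S(S(add(add(SSZ, Z), add(SSZ, SSZ))))
  step 5: S(S(add(S(add(SZ, Z)), add(SSZ, SSZ))))
  step 6: S(S(S(add(add(SZ, Z), add(SSZ, SSZ)))))
  step 7: S(S(S(add(S(add(Z, Z)), add(SSZ, SSZ)))))
  step 8: S(S(S(S(add(add(Z, Z), add(SSZ, SSZ))))))
  step 9: S(S(S(S(add(Z, add(SSZ, SSZ))))))
  step 10: S(S(S(S(add(SSZ, SSZ)))))
  step 11: S(S(S(S(S(add(SZ, SSZ))))))
  step 12: S(S(S(S(S(S(add(Z, SSZ)))))))
  step 13: S^8(Z)

Term B:
  start: add(add(add(SSZ, S^4(Z)), add(SZ, SZ)), mul(add(Z, Z), add(Z, Z)))
  step 1: add(add(S(add(SZ, S^4(Z))), add(SZ, SZ)), mul(add(Z, Z), add(Z, Z)))
  step 2: add(S(add(add(SZ, S^4(Z)), add(SZ, SZ))), mul(add(Z, Z), add(Z, Z)))
  step 3: S(add(add(add(SZ, S^4(Z)), add(SZ, SZ)), mul(add(Z, Z), add(Z, Z))))
  step 4: S(add(add(S(add(Z, S^4(Z))), add(SZ, SZ)), mul(add(Z, Z), add(Z, Z))))
  step 5: S(add(S(add(add(Z, S^4(Z)), add(SZ, SZ))), mul(add(Z, Z), add(Z, Z))))
  step 6: S(S(add(add(add(Z, S^4(Z)), add(SZ, SZ)), mul(add(Z, Z), add(Z, Z)))))
  step 7: S(S(add(add(S^4(Z), add(SZ, SZ)), mul(add(Z, Z), add(Z, Z)))))
  step 8: S(S(add(S(add(SSSZ, add(SZ, SZ))), mul(add(Z, Z), add(Z, Z)))))
  step 9: S(S(S(add(add(SSSZ, add(SZ, SZ)), mul(add(Z, Z), add(Z, Z))))))
  step 10: S(S(S(add(S(add(SSZ, add(SZ, SZ))), mul(add(Z, Z), add(Z, Z))))))
  step 11: S(S(S(S(add(add(SSZ, add(SZ, SZ)), mul(add(Z, Z), add(Z, Z)))))))
  step 12: S(S(S(S(add(S(add(SZ, add(SZ, SZ))), mul(add(Z, Z), add(Z, Z)))))))
  step 13: S(S(S(S(S(add(add(SZ, add(SZ, SZ)), mul(add(Z, Z), add(Z, Z))))))))
  step 14: S(S(S(S(S(add(S(add(Z, add(SZ, SZ))), mul(add(Z, Z), add(Z, Z))))))))
  step 15: S(S(S(S(S(S(add(add(Z, add(SZ, SZ)), mul(add(Z, Z), add(Z, Z)))))))))
  step 16: S(S(S(S(S(S(add(add(SZ, SZ), mul(add(Z, Z), add(Z, Z)))))))))
  step 17: S(S(S(S(S(S(add(S(add(Z, SZ)), mul(add(Z, Z), add(Z, Z)))))))))
  step 18: S(S(S(S(S(S(S(add(add(Z, SZ), mul(add(Z, Z), add(Z, Z))))))))))
  step 19: S(S(S(S(S(S(S(add(SZ, mul(add(Z, Z), add(Z, Z))))))))))
  step 20: S(S(S(S(S(S(S(S(add(Z, mul(add(Z, Z), add(Z, Z)))))))))))
  step 21: S(S(S(S(S(S(S(S(mul(add(Z, Z), add(Z, Z))))))))))
  step 22: S(S(S(S(S(S(S(S(mul(Z, add(Z, Z))))))))))
  step 23: S^8(Z)

Answer: SAME — A ⇓ S^8(Z), B ⇓ S^8(Z)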